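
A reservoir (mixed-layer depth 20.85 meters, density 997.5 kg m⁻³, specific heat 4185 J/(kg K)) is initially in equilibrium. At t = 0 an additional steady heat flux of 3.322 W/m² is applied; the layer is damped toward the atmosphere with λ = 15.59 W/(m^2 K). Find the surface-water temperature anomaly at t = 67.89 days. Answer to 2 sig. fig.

0.14 K

Areal heat capacity C = ρ c_p D = 997.5 × 4185 × 20.85 = 8.70×10^7 J/(m²·K).
τ = C / λ = 8.70×10^7 / 15.59 = 5.58×10^6 s.
Equilibrium anomaly ΔT_eq = F / λ = 3.322 / 15.59 = 0.213 K.
t = 67.89 days = 5.87×10^6 s, so t/τ = 1.05.
ΔT(t) = ΔT_eq (1 − e^(−t/τ)) = 0.213 × (1 − e^−1.05) = 0.139 K.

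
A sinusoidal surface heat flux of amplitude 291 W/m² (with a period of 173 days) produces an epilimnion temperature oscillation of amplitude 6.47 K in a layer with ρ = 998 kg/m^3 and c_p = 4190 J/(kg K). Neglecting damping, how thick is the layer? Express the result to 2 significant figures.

26 m

ω = 2π / 1.49×10^7 s = 4.20×10^-7 s⁻¹.
Required C = F₀ / (A ω) = 291 / (6.47 × 4.20×10^-7) = 1.07×10^8 J/(m²·K).
D = C / (ρ c_p) = 1.07×10^8 / (998 × 4190) = 25.6 m.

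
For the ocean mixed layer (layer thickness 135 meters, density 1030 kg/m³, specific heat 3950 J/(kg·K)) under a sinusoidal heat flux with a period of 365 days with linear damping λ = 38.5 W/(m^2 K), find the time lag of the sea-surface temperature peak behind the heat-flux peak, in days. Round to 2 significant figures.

72 days

Areal heat capacity C = ρ c_p D = 1030 × 3950 × 135 = 5.49×10^8 J/(m^2 K).
ω = 2π / 3.15×10^7 s = 1.99×10^-7 s⁻¹.
Phase lag φ = arctan(Cω/λ) = arctan(109/38.5) = 1.23 rad.
Time lag = φ / ω = 1.23 / 1.99×10^-7 = 6.19×10^6 s = 71.6 days.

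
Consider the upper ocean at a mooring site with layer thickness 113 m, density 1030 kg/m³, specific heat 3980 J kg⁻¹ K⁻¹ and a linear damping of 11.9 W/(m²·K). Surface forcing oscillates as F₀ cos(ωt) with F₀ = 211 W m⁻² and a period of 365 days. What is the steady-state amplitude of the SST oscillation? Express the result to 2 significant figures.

Areal heat capacity C = ρ c_p D = 1030 × 3980 × 113 = 4.63×10^8 J/(m²·K).
Angular frequency ω = 2π / T = 2π / 3.15×10^7 s = 1.99×10^-7 s⁻¹.
√((Cω)² + λ²) = √((92.3)² + 11.9²) = 93.1 W/(m²·K).
Amplitude A = F₀ / √((Cω)²+λ²) = 211 / 93.1 = 2.27 K.

2.3 K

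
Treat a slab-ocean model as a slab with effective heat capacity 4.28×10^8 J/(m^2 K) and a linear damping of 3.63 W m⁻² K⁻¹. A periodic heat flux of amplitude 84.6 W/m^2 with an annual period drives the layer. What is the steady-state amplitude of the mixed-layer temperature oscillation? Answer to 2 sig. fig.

0.99 K

Areal heat capacity C = 4.28×10^8 J/(m^2 K) (given).
Angular frequency ω = 2π / T = 2π / 3.15×10^7 s = 1.99×10^-7 s⁻¹.
√((Cω)² + λ²) = √((85.3)² + 3.63²) = 85.4 W/(m²·K).
Amplitude A = F₀ / √((Cω)²+λ²) = 84.6 / 85.4 = 0.991 K.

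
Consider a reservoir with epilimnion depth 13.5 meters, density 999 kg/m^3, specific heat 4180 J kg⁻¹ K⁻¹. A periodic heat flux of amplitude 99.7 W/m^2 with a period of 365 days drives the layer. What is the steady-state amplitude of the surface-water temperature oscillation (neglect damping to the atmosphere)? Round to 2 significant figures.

8.9 K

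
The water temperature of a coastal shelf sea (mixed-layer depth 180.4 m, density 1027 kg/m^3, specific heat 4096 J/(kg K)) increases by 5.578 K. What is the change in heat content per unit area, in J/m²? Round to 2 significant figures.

4.2×10^9

Areal heat capacity C = ρ c_p D = 1027 × 4096 × 180.4 = 7.59×10^8 J/(m^2 K).
ΔQ = C ΔT = 7.59×10^8 × 5.578 = 4.23×10^9 J/m².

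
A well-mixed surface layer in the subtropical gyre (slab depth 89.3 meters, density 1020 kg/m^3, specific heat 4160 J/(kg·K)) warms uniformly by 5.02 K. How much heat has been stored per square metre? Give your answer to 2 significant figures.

Areal heat capacity C = ρ c_p D = 1020 × 4160 × 89.3 = 3.79×10^8 J m⁻² K⁻¹.
ΔQ = C ΔT = 3.79×10^8 × 5.02 = 1.90×10^9 J/m².

1.9×10^9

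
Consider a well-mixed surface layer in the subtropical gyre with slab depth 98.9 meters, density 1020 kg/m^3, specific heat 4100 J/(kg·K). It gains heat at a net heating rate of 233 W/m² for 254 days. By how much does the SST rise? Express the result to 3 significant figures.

Areal heat capacity C = ρ c_p D = 1020 × 4100 × 98.9 = 4.14×10^8 J m⁻² K⁻¹.
Net heat input Q = F Δt = 233 × (254 days × 86400 s/day) = 5.11×10^9 J/m².
ΔT = Q / C = 5.11×10^9 / 4.14×10^8 = 12.4 K.

12.4 K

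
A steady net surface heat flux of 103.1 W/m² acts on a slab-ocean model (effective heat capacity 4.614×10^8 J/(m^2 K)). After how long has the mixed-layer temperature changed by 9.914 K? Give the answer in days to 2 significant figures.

Areal heat capacity C = 4.614×10^8 J/(m^2 K) (given).
Time required: Δt = C ΔT / F = 4.61×10^8 × 9.914 / 103.1 = 4.44×10^7 s.
In days: 4.44×10^7 s / (86400 s/day) = 514 days.

510 days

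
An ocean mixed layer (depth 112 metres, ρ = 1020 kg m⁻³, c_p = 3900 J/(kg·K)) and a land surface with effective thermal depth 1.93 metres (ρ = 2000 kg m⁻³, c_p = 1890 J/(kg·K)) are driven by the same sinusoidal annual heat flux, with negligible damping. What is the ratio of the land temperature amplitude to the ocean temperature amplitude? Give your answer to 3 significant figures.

61.1

C_ocean = 1020 × 3900 × 112 = 4.46×10^8 J/(m²·K).
C_land = 2000 × 1890 × 1.93 = 7.30×10^6 J/(m²·K).
Undamped amplitude ∝ 1/C, so A_land/A_ocean = C_ocean/C_land = 61.1.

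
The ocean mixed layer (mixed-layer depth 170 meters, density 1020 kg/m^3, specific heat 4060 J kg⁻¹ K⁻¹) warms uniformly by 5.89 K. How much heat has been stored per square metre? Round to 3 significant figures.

4.15×10^9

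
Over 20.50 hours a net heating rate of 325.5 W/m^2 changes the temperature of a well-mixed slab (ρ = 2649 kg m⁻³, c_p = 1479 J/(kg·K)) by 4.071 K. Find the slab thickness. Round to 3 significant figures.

Heat input Q = F Δt = 325.5 × 73800 s = 2.40×10^7 J/m².
Required areal heat capacity C = Q / ΔT = 5.90×10^6 J/(m²·K).
Depth D = C / (ρ c_p) = 5.90×10^6 / (2649 × 1479) = 1.51 m.

1.51 m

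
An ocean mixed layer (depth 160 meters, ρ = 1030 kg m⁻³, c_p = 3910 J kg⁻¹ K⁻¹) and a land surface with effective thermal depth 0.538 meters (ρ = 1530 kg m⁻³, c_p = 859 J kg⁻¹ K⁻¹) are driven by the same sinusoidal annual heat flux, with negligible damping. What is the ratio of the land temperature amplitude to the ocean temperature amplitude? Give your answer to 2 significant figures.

C_ocean = 1030 × 3910 × 160 = 6.44×10^8 J/(m²·K).
C_land = 1530 × 859 × 0.538 = 7.07×10^5 J/(m²·K).
Undamped amplitude ∝ 1/C, so A_land/A_ocean = C_ocean/C_land = 911.

910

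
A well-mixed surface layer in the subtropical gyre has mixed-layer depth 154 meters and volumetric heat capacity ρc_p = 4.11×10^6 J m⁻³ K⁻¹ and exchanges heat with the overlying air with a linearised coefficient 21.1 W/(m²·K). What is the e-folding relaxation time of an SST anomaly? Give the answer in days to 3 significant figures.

Areal heat capacity C = ρc_p × D = 4.11×10^6 × 154 = 6.33×10^8 J m⁻² K⁻¹.
Relaxation time τ = C / λ = 6.33×10^8 / 21.1 = 3.00×10^7 s.
In days: 3.00×10^7 s / (86400 s/day) = 347 days.

347 days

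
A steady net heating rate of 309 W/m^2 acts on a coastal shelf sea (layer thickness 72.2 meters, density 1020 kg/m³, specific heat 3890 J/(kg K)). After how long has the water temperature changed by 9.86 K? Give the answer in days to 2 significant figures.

Areal heat capacity C = ρ c_p D = 1020 × 3890 × 72.2 = 2.86×10^8 J m⁻² K⁻¹.
Time required: Δt = C ΔT / F = 2.86×10^8 × 9.86 / 309 = 9.14×10^6 s.
In days: 9.14×10^6 s / (86400 s/day) = 106 days.

110 days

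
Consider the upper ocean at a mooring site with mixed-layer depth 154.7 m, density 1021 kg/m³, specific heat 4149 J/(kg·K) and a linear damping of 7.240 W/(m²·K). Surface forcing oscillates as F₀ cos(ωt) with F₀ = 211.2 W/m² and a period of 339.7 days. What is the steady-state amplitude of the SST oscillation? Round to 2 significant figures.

Areal heat capacity C = ρ c_p D = 1021 × 4149 × 154.7 = 6.55×10^8 J/(m^2 K).
Angular frequency ω = 2π / T = 2π / 2.94×10^7 s = 2.14×10^-7 s⁻¹.
√((Cω)² + λ²) = √((140)² + 7.240²) = 140 W/(m²·K).
Amplitude A = F₀ / √((Cω)²+λ²) = 211.2 / 140 = 1.50 K.

1.5 K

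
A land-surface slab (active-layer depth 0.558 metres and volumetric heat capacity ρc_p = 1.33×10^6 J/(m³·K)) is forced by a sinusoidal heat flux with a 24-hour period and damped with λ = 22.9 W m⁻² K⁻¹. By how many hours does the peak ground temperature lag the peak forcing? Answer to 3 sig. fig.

4.47 hours

Areal heat capacity C = ρc_p × D = 1.33×10^6 × 0.558 = 7.42×10^5 J m⁻² K⁻¹.
ω = 2π / 86400 s = 7.27×10^-5 s⁻¹.
Phase lag φ = arctan(Cω/λ) = arctan(54.0/22.9) = 1.17 rad.
Time lag = φ / ω = 1.17 / 7.27×10^-5 = 16100 s = 4.47 hours.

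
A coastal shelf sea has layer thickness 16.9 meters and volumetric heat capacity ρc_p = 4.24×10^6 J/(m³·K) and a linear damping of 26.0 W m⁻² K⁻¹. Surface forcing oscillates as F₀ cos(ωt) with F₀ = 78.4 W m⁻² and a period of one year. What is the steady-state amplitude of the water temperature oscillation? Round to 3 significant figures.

2.64 K

Areal heat capacity C = ρc_p × D = 4.24×10^6 × 16.9 = 7.17×10^7 J/(m²·K).
Angular frequency ω = 2π / T = 2π / 3.15×10^7 s = 1.99×10^-7 s⁻¹.
√((Cω)² + λ²) = √((14.3)² + 26.0²) = 29.7 W/(m²·K).
Amplitude A = F₀ / √((Cω)²+λ²) = 78.4 / 29.7 = 2.64 K.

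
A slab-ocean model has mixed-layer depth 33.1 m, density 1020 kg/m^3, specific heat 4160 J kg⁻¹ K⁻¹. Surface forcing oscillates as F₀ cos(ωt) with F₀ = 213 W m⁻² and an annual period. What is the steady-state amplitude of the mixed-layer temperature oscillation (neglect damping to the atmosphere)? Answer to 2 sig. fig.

7.6 K

Areal heat capacity C = ρ c_p D = 1020 × 4160 × 33.1 = 1.40×10^8 J m⁻² K⁻¹.
Angular frequency ω = 2π / T = 2π / 3.15×10^7 s = 1.99×10^-7 s⁻¹.
Cω = 1.40×10^8 × 1.99×10^-7 = 28.0 W/(m²·K).
Amplitude A = F₀ / (Cω) = 213 / 28.0 = 7.61 K.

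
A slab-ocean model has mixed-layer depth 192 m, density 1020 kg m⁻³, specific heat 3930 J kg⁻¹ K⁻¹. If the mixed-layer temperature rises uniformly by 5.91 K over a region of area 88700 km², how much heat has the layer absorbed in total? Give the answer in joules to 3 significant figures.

Areal heat capacity C = ρ c_p D = 1020 × 3930 × 192 = 7.70×10^8 J/(m^2 K).
Heat per unit area: q = C ΔT = 7.70×10^8 × 5.91 = 4.55×10^9 J/m².
Total heat: Q = q × A = 4.55×10^9 × (88700 × 10⁶ m²) = 4.03×10^20 J.

4.03×10^20 J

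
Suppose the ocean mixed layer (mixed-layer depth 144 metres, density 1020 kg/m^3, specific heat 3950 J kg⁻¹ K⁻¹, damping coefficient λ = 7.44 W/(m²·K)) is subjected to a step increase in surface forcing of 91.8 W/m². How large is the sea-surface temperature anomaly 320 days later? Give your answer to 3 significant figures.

3.68 K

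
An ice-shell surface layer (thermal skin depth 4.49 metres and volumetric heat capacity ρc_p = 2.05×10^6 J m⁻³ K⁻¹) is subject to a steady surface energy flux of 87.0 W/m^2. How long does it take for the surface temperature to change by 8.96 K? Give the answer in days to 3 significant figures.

Areal heat capacity C = ρc_p × D = 2.05×10^6 × 4.49 = 9.20×10^6 J/(m²·K).
Time required: Δt = C ΔT / F = 9.20×10^6 × 8.96 / 87.0 = 9.48×10^5 s.
In days: 9.48×10^5 s / (86400 s/day) = 11.0 days.

11.0 days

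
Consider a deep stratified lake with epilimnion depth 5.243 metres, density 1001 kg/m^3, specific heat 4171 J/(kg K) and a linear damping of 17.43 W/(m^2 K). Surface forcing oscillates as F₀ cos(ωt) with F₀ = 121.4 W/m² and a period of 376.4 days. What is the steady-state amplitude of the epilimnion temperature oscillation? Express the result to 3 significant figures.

Areal heat capacity C = ρ c_p D = 1001 × 4171 × 5.243 = 2.19×10^7 J/(m²·K).
Angular frequency ω = 2π / T = 2π / 3.25×10^7 s = 1.93×10^-7 s⁻¹.
√((Cω)² + λ²) = √((4.23)² + 17.43²) = 17.9 W/(m²·K).
Amplitude A = F₀ / √((Cω)²+λ²) = 121.4 / 17.9 = 6.77 K.

6.77 K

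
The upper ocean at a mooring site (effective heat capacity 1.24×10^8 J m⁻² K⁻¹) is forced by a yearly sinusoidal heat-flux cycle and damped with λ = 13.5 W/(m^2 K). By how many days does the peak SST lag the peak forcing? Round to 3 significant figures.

62.2 days

Areal heat capacity C = 1.24×10^8 J m⁻² K⁻¹ (given).
ω = 2π / 3.15×10^7 s = 1.99×10^-7 s⁻¹.
Phase lag φ = arctan(Cω/λ) = arctan(24.7/13.5) = 1.07 rad.
Time lag = φ / ω = 1.07 / 1.99×10^-7 = 5.37×10^6 s = 62.2 days.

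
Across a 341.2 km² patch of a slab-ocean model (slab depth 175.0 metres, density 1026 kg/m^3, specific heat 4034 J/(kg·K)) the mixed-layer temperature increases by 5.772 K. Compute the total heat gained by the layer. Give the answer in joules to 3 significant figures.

Areal heat capacity C = ρ c_p D = 1026 × 4034 × 175.0 = 7.24×10^8 J/(m^2 K).
Heat per unit area: q = C ΔT = 7.24×10^8 × 5.772 = 4.18×10^9 J/m².
Total heat: Q = q × A = 4.18×10^9 × (341.2 × 10⁶ m²) = 1.43×10^18 J.

1.43×10^18 J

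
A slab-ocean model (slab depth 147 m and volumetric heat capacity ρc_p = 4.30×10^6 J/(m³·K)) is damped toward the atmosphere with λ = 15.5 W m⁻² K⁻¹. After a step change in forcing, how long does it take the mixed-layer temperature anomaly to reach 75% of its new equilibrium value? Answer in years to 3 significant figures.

1.79 years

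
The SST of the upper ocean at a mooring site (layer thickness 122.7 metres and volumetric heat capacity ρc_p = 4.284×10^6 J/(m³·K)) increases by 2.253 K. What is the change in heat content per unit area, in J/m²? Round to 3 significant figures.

Areal heat capacity C = ρc_p × D = 4.284×10^6 × 122.7 = 5.26×10^8 J/(m²·K).
ΔQ = C ΔT = 5.26×10^8 × 2.253 = 1.18×10^9 J/m².

1.18×10^9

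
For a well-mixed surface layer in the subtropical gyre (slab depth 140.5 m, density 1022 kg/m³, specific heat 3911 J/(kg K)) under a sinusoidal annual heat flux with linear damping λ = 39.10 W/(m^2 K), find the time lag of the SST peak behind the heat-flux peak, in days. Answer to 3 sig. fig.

Areal heat capacity C = ρ c_p D = 1022 × 3911 × 140.5 = 5.62×10^8 J m⁻² K⁻¹.
ω = 2π / 3.15×10^7 s = 1.99×10^-7 s⁻¹.
Phase lag φ = arctan(Cω/λ) = arctan(112/39.10) = 1.23 rad.
Time lag = φ / ω = 1.23 / 1.99×10^-7 = 6.20×10^6 s = 71.7 days.

71.7 days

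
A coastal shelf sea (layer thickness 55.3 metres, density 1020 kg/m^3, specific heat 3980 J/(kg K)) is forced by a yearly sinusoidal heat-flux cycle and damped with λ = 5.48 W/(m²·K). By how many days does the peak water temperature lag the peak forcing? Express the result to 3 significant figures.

84.2 days

Areal heat capacity C = ρ c_p D = 1020 × 3980 × 55.3 = 2.24×10^8 J/(m^2 K).
ω = 2π / 3.15×10^7 s = 1.99×10^-7 s⁻¹.
Phase lag φ = arctan(Cω/λ) = arctan(44.7/5.48) = 1.45 rad.
Time lag = φ / ω = 1.45 / 1.99×10^-7 = 7.27×10^6 s = 84.2 days.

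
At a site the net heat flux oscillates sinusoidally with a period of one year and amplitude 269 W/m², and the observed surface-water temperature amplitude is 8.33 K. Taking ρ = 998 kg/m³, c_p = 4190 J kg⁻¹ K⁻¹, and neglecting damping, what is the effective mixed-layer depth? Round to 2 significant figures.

39 m

ω = 2π / 3.15×10^7 s = 1.99×10^-7 s⁻¹.
Required C = F₀ / (A ω) = 269 / (8.33 × 1.99×10^-7) = 1.62×10^8 J/(m²·K).
D = C / (ρ c_p) = 1.62×10^8 / (998 × 4190) = 38.8 m.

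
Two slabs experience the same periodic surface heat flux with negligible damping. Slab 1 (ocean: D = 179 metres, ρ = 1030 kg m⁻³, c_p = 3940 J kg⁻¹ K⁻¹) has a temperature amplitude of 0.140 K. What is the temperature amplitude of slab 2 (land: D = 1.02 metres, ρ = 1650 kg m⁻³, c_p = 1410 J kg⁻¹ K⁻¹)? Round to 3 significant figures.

C_ocean = 7.26×10^8 J/(m²·K); C_land = 2.37×10^6 J/(m²·K).
A ∝ 1/C ⇒ A_land = A_ocean × C_ocean/C_land = 0.140 × 306 = 42.9 K.

42.9 K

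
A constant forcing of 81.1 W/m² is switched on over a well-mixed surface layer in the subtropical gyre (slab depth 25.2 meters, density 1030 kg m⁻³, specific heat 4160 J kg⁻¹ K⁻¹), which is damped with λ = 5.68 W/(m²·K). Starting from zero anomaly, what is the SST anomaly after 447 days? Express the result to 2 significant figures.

12 K

Areal heat capacity C = ρ c_p D = 1030 × 4160 × 25.2 = 1.08×10^8 J m⁻² K⁻¹.
τ = C / λ = 1.08×10^8 / 5.68 = 1.90×10^7 s.
Equilibrium anomaly ΔT_eq = F / λ = 81.1 / 5.68 = 14.3 K.
t = 447 days = 3.86×10^7 s, so t/τ = 2.03.
ΔT(t) = ΔT_eq (1 − e^(−t/τ)) = 14.3 × (1 − e^−2.03) = 12.4 K.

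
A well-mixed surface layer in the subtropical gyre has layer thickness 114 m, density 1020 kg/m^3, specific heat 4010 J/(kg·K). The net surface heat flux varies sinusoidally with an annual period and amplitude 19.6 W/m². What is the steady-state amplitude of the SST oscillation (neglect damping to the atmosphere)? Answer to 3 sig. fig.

0.211 K

Areal heat capacity C = ρ c_p D = 1020 × 4010 × 114 = 4.66×10^8 J m⁻² K⁻¹.
Angular frequency ω = 2π / T = 2π / 3.15×10^7 s = 1.99×10^-7 s⁻¹.
Cω = 4.66×10^8 × 1.99×10^-7 = 92.9 W/(m²·K).
Amplitude A = F₀ / (Cω) = 19.6 / 92.9 = 0.211 K.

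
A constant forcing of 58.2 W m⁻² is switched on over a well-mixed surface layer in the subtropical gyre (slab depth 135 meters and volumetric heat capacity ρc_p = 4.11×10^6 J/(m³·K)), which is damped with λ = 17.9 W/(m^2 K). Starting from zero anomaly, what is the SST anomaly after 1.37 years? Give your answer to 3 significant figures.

Areal heat capacity C = ρc_p × D = 4.11×10^6 × 135 = 5.55×10^8 J m⁻² K⁻¹.
τ = C / λ = 5.55×10^8 / 17.9 = 3.10×10^7 s.
Equilibrium anomaly ΔT_eq = F / λ = 58.2 / 17.9 = 3.25 K.
t = 1.37 years = 4.32×10^7 s, so t/τ = 1.39.
ΔT(t) = ΔT_eq (1 − e^(−t/τ)) = 3.25 × (1 − e^−1.39) = 2.45 K.

2.45 K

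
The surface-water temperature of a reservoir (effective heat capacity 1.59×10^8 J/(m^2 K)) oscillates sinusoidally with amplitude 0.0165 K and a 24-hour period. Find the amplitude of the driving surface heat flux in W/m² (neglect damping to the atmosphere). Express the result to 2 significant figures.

190

Areal heat capacity C = 1.59×10^8 J/(m^2 K) (given).
ω = 2π / 86400 s = 7.27×10^-5 s⁻¹.
Cω = 1.59×10^8 × 7.27×10^-5 = 11600 W/(m²·K).
F₀ = A × Cω = 0.0165 × 11600 = 191 W/m².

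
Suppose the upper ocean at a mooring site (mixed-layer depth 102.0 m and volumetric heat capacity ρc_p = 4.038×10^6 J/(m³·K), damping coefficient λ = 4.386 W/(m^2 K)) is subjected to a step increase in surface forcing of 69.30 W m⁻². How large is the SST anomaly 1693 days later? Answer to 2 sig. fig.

12 K

Areal heat capacity C = ρc_p × D = 4.038×10^6 × 102.0 = 4.12×10^8 J m⁻² K⁻¹.
τ = C / λ = 4.12×10^8 / 4.386 = 9.39×10^7 s.
Equilibrium anomaly ΔT_eq = F / λ = 69.30 / 4.386 = 15.8 K.
t = 1693 days = 1.46×10^8 s, so t/τ = 1.56.
ΔT(t) = ΔT_eq (1 − e^(−t/τ)) = 15.8 × (1 − e^−1.56) = 12.5 K.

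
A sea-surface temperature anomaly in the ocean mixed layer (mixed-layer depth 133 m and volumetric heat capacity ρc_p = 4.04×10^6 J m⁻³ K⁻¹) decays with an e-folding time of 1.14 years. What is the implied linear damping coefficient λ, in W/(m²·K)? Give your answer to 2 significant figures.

15

Areal heat capacity C = ρc_p × D = 4.04×10^6 × 133 = 5.37×10^8 J/(m²·K).
τ = 1.14 years = 3.60×10^7 s.
λ = C / τ = 5.37×10^8 / 3.60×10^7 = 14.9 W/(m²·K).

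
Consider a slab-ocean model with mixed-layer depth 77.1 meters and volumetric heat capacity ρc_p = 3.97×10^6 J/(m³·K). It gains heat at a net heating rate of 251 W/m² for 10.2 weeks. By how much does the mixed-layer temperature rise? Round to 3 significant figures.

Areal heat capacity C = ρc_p × D = 3.97×10^6 × 77.1 = 3.06×10^8 J/(m²·K).
Net heat input Q = F Δt = 251 × (10.2 weeks × 6.048×10^5 s/week) = 1.55×10^9 J/m².
ΔT = Q / C = 1.55×10^9 / 3.06×10^8 = 5.06 K.

5.06 K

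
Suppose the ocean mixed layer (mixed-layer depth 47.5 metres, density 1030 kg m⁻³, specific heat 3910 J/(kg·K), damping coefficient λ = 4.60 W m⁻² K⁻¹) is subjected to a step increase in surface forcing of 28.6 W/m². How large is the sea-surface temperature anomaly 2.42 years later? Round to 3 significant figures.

5.23 K

Areal heat capacity C = ρ c_p D = 1030 × 3910 × 47.5 = 1.91×10^8 J m⁻² K⁻¹.
τ = C / λ = 1.91×10^8 / 4.60 = 4.16×10^7 s.
Equilibrium anomaly ΔT_eq = F / λ = 28.6 / 4.60 = 6.22 K.
t = 2.42 years = 7.64×10^7 s, so t/τ = 1.84.
ΔT(t) = ΔT_eq (1 − e^(−t/τ)) = 6.22 × (1 − e^−1.84) = 5.23 K.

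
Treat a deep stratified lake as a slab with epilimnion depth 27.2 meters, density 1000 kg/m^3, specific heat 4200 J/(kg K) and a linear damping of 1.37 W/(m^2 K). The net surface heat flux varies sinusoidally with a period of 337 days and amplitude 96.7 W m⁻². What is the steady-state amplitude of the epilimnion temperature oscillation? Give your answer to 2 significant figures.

3.9 K

Areal heat capacity C = ρ c_p D = 1000 × 4200 × 27.2 = 1.14×10^8 J/(m^2 K).
Angular frequency ω = 2π / T = 2π / 2.91×10^7 s = 2.16×10^-7 s⁻¹.
√((Cω)² + λ²) = √((24.7)² + 1.37²) = 24.7 W/(m²·K).
Amplitude A = F₀ / √((Cω)²+λ²) = 96.7 / 24.7 = 3.92 K.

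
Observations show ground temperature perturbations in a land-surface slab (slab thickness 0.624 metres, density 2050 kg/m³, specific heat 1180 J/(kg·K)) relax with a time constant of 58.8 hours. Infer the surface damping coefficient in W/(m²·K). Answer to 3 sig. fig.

Areal heat capacity C = ρ c_p D = 2050 × 1180 × 0.624 = 1.51×10^6 J m⁻² K⁻¹.
τ = 58.8 hours = 2.12×10^5 s.
λ = C / τ = 1.51×10^6 / 2.12×10^5 = 7.13 W/(m²·K).

7.13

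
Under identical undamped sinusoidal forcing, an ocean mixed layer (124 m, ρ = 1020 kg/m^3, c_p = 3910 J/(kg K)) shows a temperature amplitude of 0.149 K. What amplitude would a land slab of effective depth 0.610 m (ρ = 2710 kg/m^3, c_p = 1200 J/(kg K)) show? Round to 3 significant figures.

C_ocean = 4.95×10^8 J/(m²·K); C_land = 1.98×10^6 J/(m²·K).
A ∝ 1/C ⇒ A_land = A_ocean × C_ocean/C_land = 0.149 × 249 = 37.1 K.

37.1 K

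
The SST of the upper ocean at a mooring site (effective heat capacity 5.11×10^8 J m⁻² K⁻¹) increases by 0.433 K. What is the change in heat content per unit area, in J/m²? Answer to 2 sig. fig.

Areal heat capacity C = 5.11×10^8 J m⁻² K⁻¹ (given).
ΔQ = C ΔT = 5.11×10^8 × 0.433 = 2.21×10^8 J/m².

2.2×10^8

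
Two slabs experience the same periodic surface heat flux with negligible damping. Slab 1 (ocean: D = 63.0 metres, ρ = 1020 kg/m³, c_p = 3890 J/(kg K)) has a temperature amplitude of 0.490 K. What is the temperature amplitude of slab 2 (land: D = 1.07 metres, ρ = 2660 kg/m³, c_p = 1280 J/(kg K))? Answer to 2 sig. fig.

C_ocean = 2.50×10^8 J/(m²·K); C_land = 3.64×10^6 J/(m²·K).
A ∝ 1/C ⇒ A_land = A_ocean × C_ocean/C_land = 0.490 × 68.6 = 33.6 K.

34 K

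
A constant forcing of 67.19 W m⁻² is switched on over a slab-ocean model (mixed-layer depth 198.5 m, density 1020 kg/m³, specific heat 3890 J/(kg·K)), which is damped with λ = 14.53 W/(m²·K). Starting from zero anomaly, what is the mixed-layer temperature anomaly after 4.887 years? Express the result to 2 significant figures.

4.4 K

Areal heat capacity C = ρ c_p D = 1020 × 3890 × 198.5 = 7.88×10^8 J m⁻² K⁻¹.
τ = C / λ = 7.88×10^8 / 14.53 = 5.42×10^7 s.
Equilibrium anomaly ΔT_eq = F / λ = 67.19 / 14.53 = 4.62 K.
t = 4.887 years = 1.54×10^8 s, so t/τ = 2.85.
ΔT(t) = ΔT_eq (1 − e^(−t/τ)) = 4.62 × (1 − e^−2.85) = 4.36 K.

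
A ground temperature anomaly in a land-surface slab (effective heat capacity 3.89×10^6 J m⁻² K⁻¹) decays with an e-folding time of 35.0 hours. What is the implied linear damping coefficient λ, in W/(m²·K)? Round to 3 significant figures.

Areal heat capacity C = 3.89×10^6 J m⁻² K⁻¹ (given).
τ = 35.0 hours = 1.26×10^5 s.
λ = C / τ = 3.89×10^6 / 1.26×10^5 = 30.9 W/(m²·K).

30.9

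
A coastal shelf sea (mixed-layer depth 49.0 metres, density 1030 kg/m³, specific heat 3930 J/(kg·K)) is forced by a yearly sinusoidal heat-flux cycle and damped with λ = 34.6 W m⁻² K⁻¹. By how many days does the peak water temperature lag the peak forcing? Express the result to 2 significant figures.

Areal heat capacity C = ρ c_p D = 1030 × 3930 × 49.0 = 1.98×10^8 J m⁻² K⁻¹.
ω = 2π / 3.15×10^7 s = 1.99×10^-7 s⁻¹.
Phase lag φ = arctan(Cω/λ) = arctan(39.5/34.6) = 0.852 rad.
Time lag = φ / ω = 0.852 / 1.99×10^-7 = 4.27×10^6 s = 49.5 days.

49 days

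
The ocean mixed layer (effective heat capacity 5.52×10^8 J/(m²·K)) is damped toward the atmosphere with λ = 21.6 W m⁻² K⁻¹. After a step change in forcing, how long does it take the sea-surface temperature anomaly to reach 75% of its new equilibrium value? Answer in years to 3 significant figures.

Areal heat capacity C = 5.52×10^8 J/(m²·K) (given).
τ = C / λ = 5.52×10^8 / 21.6 = 2.56×10^7 s.
Fraction reached: 1 − e^(−t/τ) = 0.75 ⇒ t = −τ ln(1 − 0.75) = τ × 1.39.
t = 3.54×10^7 s = 1.12 years.

1.12 years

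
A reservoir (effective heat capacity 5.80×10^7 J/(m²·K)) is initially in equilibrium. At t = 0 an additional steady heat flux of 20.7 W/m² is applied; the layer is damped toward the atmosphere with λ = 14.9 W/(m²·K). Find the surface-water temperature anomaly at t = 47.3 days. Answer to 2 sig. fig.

0.90 K

Areal heat capacity C = 5.80×10^7 J/(m²·K) (given).
τ = C / λ = 5.80×10^7 / 14.9 = 3.89×10^6 s.
Equilibrium anomaly ΔT_eq = F / λ = 20.7 / 14.9 = 1.39 K.
t = 47.3 days = 4.09×10^6 s, so t/τ = 1.05.
ΔT(t) = ΔT_eq (1 − e^(−t/τ)) = 1.39 × (1 − e^−1.05) = 0.903 K.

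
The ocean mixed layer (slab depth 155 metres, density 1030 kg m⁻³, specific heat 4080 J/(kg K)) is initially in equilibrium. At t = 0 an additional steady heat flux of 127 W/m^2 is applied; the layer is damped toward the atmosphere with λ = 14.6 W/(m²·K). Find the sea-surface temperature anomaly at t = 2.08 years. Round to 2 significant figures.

6.7 K

Areal heat capacity C = ρ c_p D = 1030 × 4080 × 155 = 6.51×10^8 J m⁻² K⁻¹.
τ = C / λ = 6.51×10^8 / 14.6 = 4.46×10^7 s.
Equilibrium anomaly ΔT_eq = F / λ = 127 / 14.6 = 8.70 K.
t = 2.08 years = 6.56×10^7 s, so t/τ = 1.47.
ΔT(t) = ΔT_eq (1 − e^(−t/τ)) = 8.70 × (1 − e^−1.47) = 6.70 K.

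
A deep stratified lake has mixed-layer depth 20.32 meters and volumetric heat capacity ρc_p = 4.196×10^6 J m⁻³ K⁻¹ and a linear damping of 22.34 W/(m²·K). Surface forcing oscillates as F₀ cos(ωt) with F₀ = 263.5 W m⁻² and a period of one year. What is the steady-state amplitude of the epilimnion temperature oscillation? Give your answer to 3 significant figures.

9.39 K

Areal heat capacity C = ρc_p × D = 4.196×10^6 × 20.32 = 8.53×10^7 J/(m^2 K).
Angular frequency ω = 2π / T = 2π / 3.15×10^7 s = 1.99×10^-7 s⁻¹.
√((Cω)² + λ²) = √((17.0)² + 22.34²) = 28.1 W/(m²·K).
Amplitude A = F₀ / √((Cω)²+λ²) = 263.5 / 28.1 = 9.39 K.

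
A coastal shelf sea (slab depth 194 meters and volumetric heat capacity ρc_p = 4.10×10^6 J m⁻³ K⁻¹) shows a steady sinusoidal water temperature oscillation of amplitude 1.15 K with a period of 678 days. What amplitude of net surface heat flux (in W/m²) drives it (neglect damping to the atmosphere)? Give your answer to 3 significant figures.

98.1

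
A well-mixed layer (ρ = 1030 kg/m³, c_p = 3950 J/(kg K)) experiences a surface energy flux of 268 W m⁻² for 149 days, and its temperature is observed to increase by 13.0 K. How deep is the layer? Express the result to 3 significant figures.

65.2 m

Heat input Q = F Δt = 268 × 1.29×10^7 s = 3.45×10^9 J/m².
Required areal heat capacity C = Q / ΔT = 2.65×10^8 J/(m²·K).
Depth D = C / (ρ c_p) = 2.65×10^8 / (1030 × 3950) = 65.2 m.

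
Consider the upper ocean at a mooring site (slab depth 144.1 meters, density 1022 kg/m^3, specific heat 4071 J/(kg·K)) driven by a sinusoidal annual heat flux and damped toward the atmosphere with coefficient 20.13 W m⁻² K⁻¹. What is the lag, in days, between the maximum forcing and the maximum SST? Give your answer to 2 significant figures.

Areal heat capacity C = ρ c_p D = 1022 × 4071 × 144.1 = 6.00×10^8 J/(m²·K).
ω = 2π / 3.15×10^7 s = 1.99×10^-7 s⁻¹.
Phase lag φ = arctan(Cω/λ) = arctan(119/20.13) = 1.40 rad.
Time lag = φ / ω = 1.40 / 1.99×10^-7 = 7.05×10^6 s = 81.6 days.

82 days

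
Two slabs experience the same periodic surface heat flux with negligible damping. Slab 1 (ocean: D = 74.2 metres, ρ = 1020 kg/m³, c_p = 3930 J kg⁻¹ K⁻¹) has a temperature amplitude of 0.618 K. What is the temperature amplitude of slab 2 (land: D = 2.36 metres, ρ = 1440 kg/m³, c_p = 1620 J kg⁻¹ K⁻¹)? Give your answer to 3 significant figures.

33.4 K

C_ocean = 2.97×10^8 J/(m²·K); C_land = 5.51×10^6 J/(m²·K).
A ∝ 1/C ⇒ A_land = A_ocean × C_ocean/C_land = 0.618 × 54.0 = 33.4 K.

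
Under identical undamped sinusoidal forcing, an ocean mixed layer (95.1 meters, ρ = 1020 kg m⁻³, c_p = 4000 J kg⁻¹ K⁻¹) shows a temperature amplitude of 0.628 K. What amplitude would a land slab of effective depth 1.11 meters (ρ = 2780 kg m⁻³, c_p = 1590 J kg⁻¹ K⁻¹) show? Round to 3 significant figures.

C_ocean = 3.88×10^8 J/(m²·K); C_land = 4.91×10^6 J/(m²·K).
A ∝ 1/C ⇒ A_land = A_ocean × C_ocean/C_land = 0.628 × 79.1 = 49.7 K.

49.7 K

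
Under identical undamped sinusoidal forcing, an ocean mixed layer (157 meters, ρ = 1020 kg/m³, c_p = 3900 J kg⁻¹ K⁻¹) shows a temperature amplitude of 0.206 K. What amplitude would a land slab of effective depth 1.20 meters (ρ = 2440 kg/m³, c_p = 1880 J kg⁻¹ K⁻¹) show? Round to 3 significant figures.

23.4 K

C_ocean = 6.25×10^8 J/(m²·K); C_land = 5.50×10^6 J/(m²·K).
A ∝ 1/C ⇒ A_land = A_ocean × C_ocean/C_land = 0.206 × 113 = 23.4 K.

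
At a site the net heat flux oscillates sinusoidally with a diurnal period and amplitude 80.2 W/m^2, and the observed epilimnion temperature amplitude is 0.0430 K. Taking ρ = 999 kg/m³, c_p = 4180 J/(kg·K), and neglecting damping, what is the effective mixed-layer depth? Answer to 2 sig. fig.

ω = 2π / 86400 s = 7.27×10^-5 s⁻¹.
Required C = F₀ / (A ω) = 80.2 / (0.0430 × 7.27×10^-5) = 2.56×10^7 J/(m²·K).
D = C / (ρ c_p) = 2.56×10^7 / (999 × 4180) = 6.14 m.

6.1 m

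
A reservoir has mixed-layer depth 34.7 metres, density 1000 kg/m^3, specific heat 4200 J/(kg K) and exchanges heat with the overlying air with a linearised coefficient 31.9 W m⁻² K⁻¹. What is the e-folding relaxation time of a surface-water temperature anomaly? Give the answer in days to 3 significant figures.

52.9 days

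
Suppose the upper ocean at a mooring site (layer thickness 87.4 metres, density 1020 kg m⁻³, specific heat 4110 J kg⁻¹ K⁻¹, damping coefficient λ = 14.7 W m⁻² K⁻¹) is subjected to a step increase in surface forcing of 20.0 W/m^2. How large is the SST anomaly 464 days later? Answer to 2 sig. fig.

Areal heat capacity C = ρ c_p D = 1020 × 4110 × 87.4 = 3.66×10^8 J/(m²·K).
τ = C / λ = 3.66×10^8 / 14.7 = 2.49×10^7 s.
Equilibrium anomaly ΔT_eq = F / λ = 20.0 / 14.7 = 1.36 K.
t = 464 days = 4.01×10^7 s, so t/τ = 1.61.
ΔT(t) = ΔT_eq (1 − e^(−t/τ)) = 1.36 × (1 − e^−1.61) = 1.09 K.

1.1 K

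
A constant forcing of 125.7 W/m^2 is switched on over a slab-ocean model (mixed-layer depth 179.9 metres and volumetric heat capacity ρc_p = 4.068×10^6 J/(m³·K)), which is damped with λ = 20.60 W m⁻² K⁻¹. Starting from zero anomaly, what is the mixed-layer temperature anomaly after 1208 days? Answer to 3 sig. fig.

5.78 K

Areal heat capacity C = ρc_p × D = 4.068×10^6 × 179.9 = 7.32×10^8 J m⁻² K⁻¹.
τ = C / λ = 7.32×10^8 / 20.60 = 3.55×10^7 s.
Equilibrium anomaly ΔT_eq = F / λ = 125.7 / 20.60 = 6.10 K.
t = 1208 days = 1.04×10^8 s, so t/τ = 2.94.
ΔT(t) = ΔT_eq (1 − e^(−t/τ)) = 6.10 × (1 − e^−2.94) = 5.78 K.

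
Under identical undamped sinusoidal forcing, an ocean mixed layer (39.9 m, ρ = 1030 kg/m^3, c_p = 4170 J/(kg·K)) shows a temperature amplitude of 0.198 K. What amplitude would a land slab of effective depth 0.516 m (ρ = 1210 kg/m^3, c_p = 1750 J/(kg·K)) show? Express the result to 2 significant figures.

31 K

C_ocean = 1.71×10^8 J/(m²·K); C_land = 1.09×10^6 J/(m²·K).
A ∝ 1/C ⇒ A_land = A_ocean × C_ocean/C_land = 0.198 × 157 = 31.1 K.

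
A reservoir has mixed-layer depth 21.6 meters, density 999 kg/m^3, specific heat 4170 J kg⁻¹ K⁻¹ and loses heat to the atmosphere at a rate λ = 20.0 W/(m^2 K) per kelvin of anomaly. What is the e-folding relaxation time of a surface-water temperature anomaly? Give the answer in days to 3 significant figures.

52.1 days

Areal heat capacity C = ρ c_p D = 999 × 4170 × 21.6 = 9.00×10^7 J/(m^2 K).
Relaxation time τ = C / λ = 9.00×10^7 / 20.0 = 4.50×10^6 s.
In days: 4.50×10^6 s / (86400 s/day) = 52.1 days.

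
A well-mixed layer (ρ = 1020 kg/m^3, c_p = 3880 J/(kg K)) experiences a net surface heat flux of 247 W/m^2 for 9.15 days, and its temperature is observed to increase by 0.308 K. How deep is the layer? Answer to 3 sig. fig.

160 m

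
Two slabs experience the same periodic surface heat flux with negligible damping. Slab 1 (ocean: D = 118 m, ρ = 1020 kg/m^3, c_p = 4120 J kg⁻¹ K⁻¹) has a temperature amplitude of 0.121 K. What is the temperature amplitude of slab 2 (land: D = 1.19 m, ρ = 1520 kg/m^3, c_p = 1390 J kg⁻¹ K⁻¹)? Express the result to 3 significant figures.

C_ocean = 4.96×10^8 J/(m²·K); C_land = 2.51×10^6 J/(m²·K).
A ∝ 1/C ⇒ A_land = A_ocean × C_ocean/C_land = 0.121 × 197 = 23.9 K.

23.9 K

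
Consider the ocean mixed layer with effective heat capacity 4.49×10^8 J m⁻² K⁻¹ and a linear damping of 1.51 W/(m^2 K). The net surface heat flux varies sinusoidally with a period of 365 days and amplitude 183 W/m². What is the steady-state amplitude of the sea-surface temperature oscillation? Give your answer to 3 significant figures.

Areal heat capacity C = 4.49×10^8 J m⁻² K⁻¹ (given).
Angular frequency ω = 2π / T = 2π / 3.15×10^7 s = 1.99×10^-7 s⁻¹.
√((Cω)² + λ²) = √((89.5)² + 1.51²) = 89.5 W/(m²·K).
Amplitude A = F₀ / √((Cω)²+λ²) = 183 / 89.5 = 2.05 K.

2.05 K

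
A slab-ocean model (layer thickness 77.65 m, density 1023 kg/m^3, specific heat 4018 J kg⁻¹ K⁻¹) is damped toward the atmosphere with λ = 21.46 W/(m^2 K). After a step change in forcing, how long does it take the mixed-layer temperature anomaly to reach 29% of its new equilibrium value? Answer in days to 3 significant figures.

Areal heat capacity C = ρ c_p D = 1023 × 4018 × 77.65 = 3.19×10^8 J/(m^2 K).
τ = C / λ = 3.19×10^8 / 21.46 = 1.49×10^7 s.
Fraction reached: 1 − e^(−t/τ) = 0.29 ⇒ t = −τ ln(1 − 0.29) = τ × 0.342.
t = 5.09×10^6 s = 59.0 days.

59.0 days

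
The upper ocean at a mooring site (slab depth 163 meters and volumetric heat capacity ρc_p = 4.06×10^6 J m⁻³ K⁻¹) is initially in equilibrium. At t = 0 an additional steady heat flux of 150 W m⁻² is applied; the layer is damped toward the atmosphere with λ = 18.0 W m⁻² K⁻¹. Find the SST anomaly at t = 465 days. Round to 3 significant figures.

5.54 K

Areal heat capacity C = ρc_p × D = 4.06×10^6 × 163 = 6.62×10^8 J/(m²·K).
τ = C / λ = 6.62×10^8 / 18.0 = 3.68×10^7 s.
Equilibrium anomaly ΔT_eq = F / λ = 150 / 18.0 = 8.33 K.
t = 465 days = 4.02×10^7 s, so t/τ = 1.09.
ΔT(t) = ΔT_eq (1 − e^(−t/τ)) = 8.33 × (1 − e^−1.09) = 5.54 K.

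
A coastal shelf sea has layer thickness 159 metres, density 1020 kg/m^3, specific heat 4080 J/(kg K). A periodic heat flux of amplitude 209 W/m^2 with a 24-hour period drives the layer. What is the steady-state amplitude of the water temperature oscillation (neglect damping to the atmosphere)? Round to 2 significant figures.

Areal heat capacity C = ρ c_p D = 1020 × 4080 × 159 = 6.62×10^8 J/(m²·K).
Angular frequency ω = 2π / T = 2π / 86400 s = 7.27×10^-5 s⁻¹.
Cω = 6.62×10^8 × 7.27×10^-5 = 48100 W/(m²·K).
Amplitude A = F₀ / (Cω) = 209 / 48100 = 0.00434 K.

0.0043 K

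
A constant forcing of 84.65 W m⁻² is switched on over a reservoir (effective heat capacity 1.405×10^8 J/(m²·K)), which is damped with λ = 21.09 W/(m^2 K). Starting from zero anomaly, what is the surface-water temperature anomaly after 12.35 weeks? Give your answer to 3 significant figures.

Areal heat capacity C = 1.405×10^8 J/(m²·K) (given).
τ = C / λ = 1.40×10^8 / 21.09 = 6.66×10^6 s.
Equilibrium anomaly ΔT_eq = F / λ = 84.65 / 21.09 = 4.01 K.
t = 12.35 weeks = 7.47×10^6 s, so t/τ = 1.12.
ΔT(t) = ΔT_eq (1 − e^(−t/τ)) = 4.01 × (1 − e^−1.12) = 2.71 K.

2.71 K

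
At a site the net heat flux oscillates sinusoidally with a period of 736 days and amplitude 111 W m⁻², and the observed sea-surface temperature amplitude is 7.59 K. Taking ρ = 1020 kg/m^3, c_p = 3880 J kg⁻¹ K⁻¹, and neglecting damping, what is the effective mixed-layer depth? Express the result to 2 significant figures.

ω = 2π / 6.36×10^7 s = 9.88×10^-8 s⁻¹.
Required C = F₀ / (A ω) = 111 / (7.59 × 9.88×10^-8) = 1.48×10^8 J/(m²·K).
D = C / (ρ c_p) = 1.48×10^8 / (1020 × 3880) = 37.4 m.

37 m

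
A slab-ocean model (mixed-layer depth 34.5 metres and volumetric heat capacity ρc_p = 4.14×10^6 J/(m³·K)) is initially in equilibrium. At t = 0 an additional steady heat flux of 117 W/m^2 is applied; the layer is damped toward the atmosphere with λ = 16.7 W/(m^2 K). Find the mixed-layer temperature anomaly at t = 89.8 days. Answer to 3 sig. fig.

4.18 K

Areal heat capacity C = ρc_p × D = 4.14×10^6 × 34.5 = 1.43×10^8 J/(m^2 K).
τ = C / λ = 1.43×10^8 / 16.7 = 8.55×10^6 s.
Equilibrium anomaly ΔT_eq = F / λ = 117 / 16.7 = 7.01 K.
t = 89.8 days = 7.76×10^6 s, so t/τ = 0.907.
ΔT(t) = ΔT_eq (1 − e^(−t/τ)) = 7.01 × (1 − e^−0.907) = 4.18 K.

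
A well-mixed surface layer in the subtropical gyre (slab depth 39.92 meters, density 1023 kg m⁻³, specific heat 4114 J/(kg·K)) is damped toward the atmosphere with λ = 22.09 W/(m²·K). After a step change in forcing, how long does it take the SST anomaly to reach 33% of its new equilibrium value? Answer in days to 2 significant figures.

35 days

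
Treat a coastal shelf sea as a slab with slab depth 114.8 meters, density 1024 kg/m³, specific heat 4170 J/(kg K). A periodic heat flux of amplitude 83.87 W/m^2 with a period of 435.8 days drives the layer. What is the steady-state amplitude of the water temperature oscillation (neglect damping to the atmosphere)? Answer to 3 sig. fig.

1.03 K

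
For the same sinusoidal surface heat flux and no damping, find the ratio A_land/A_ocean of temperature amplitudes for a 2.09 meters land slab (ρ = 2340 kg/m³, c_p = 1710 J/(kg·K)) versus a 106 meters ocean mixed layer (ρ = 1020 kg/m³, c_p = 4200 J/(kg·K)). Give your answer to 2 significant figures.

C_ocean = 1020 × 4200 × 106 = 4.54×10^8 J/(m²·K).
C_land = 2340 × 1710 × 2.09 = 8.36×10^6 J/(m²·K).
Undamped amplitude ∝ 1/C, so A_land/A_ocean = C_ocean/C_land = 54.3.

54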